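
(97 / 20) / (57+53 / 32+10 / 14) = 5432 / 66495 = 0.08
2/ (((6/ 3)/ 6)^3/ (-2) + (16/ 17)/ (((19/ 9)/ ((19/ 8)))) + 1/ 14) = 3213/ 1786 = 1.80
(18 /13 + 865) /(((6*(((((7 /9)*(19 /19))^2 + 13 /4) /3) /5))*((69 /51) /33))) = 5118019830 /373451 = 13704.66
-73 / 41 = -1.78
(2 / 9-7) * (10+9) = -128.78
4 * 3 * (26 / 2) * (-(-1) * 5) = 780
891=891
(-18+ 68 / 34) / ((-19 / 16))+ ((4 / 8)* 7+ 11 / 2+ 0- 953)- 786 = -32614 / 19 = -1716.53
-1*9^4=-6561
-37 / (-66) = 37 / 66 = 0.56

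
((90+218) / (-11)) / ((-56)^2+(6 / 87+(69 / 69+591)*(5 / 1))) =-406 / 88393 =-0.00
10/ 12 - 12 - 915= -5557/ 6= -926.17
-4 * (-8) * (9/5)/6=48/5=9.60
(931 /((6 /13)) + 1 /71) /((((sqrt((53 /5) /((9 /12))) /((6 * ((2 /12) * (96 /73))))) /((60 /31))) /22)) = 9074408640 * sqrt(795) /8515669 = 30045.76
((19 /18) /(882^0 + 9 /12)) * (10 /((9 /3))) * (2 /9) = 760 /1701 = 0.45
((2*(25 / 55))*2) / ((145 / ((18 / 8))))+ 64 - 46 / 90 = 911788 / 14355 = 63.52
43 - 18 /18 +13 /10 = 433 /10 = 43.30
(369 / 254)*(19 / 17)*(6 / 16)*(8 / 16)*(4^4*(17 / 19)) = 8856 / 127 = 69.73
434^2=188356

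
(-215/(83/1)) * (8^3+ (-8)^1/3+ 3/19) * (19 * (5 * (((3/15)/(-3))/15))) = 1248763/2241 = 557.23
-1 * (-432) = 432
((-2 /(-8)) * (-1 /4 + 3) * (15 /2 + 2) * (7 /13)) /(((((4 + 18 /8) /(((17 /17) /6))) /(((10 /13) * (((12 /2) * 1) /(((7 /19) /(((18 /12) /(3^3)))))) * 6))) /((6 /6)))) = 3971 /10140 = 0.39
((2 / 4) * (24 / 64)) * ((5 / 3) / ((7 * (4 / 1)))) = 5 / 448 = 0.01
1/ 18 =0.06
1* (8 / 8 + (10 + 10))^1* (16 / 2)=168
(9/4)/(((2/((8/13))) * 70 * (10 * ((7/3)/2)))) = 27/31850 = 0.00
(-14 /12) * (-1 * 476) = 1666 /3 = 555.33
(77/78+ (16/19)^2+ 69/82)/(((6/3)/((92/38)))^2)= 774936332/208383279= 3.72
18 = 18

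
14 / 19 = 0.74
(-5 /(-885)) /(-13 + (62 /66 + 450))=11 /852668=0.00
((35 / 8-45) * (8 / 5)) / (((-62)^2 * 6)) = -65 / 23064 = -0.00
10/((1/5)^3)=1250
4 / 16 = 0.25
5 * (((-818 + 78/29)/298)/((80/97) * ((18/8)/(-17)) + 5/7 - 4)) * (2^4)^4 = 44715653857280/169327027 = 264078.66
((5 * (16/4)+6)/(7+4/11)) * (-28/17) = -5.82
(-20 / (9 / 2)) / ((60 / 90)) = -20 / 3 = -6.67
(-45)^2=2025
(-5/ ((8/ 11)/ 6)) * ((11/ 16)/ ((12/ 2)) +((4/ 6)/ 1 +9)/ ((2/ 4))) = -102685/ 128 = -802.23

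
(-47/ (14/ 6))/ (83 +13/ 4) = -188/ 805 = -0.23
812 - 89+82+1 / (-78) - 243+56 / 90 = 658253 / 1170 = 562.61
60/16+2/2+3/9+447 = 452.08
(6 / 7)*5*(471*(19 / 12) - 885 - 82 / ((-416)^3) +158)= 10123776615 / 125984768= 80.36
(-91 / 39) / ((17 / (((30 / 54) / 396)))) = -35 / 181764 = -0.00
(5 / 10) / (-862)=-1 / 1724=-0.00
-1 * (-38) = 38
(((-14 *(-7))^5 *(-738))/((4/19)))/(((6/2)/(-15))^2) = -792173588295600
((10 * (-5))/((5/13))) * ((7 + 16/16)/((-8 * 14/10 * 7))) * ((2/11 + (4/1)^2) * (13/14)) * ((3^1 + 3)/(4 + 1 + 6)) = 4512300/41503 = 108.72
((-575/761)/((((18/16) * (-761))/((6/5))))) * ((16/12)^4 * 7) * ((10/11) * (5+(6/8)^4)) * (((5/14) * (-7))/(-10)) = 43824200/1547990433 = 0.03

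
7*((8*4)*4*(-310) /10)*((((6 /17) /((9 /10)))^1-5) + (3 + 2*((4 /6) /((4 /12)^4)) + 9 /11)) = -1670587520 /561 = -2977874.37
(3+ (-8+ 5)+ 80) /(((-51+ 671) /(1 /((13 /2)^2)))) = 16 /5239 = 0.00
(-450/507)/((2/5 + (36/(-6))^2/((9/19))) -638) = 125/79092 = 0.00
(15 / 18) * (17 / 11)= 85 / 66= 1.29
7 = 7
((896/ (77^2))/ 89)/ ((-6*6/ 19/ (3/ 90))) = -0.00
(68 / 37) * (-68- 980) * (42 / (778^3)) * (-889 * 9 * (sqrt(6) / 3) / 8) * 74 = 249455178 * sqrt(6) / 58863869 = 10.38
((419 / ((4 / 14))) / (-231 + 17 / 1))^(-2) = 183184 / 8602489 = 0.02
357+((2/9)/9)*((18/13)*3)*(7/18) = 125321/351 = 357.04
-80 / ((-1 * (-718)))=-40 / 359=-0.11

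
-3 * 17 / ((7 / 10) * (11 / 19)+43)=-3230 / 2749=-1.17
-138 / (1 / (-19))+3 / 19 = 2622.16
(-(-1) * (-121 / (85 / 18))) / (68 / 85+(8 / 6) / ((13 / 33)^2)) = -184041 / 67456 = -2.73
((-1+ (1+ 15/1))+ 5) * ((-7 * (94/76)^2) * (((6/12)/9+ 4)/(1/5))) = -28219975/6498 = -4342.87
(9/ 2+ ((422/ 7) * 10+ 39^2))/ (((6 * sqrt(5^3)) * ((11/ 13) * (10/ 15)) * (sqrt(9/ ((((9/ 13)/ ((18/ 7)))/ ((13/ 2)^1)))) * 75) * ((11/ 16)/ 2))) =119188 * sqrt(35)/ 4764375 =0.15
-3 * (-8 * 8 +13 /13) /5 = 189 /5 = 37.80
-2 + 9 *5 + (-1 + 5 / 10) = 85 / 2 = 42.50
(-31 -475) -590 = -1096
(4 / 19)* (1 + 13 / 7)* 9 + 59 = 8567 / 133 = 64.41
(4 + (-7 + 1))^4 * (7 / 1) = 112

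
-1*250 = -250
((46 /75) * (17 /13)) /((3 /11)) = 8602 /2925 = 2.94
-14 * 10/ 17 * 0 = 0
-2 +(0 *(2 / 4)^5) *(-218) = -2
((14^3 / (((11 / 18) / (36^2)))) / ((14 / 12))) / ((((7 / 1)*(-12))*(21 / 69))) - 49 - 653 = -2153898 / 11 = -195808.91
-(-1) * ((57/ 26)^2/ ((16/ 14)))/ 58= 22743/ 313664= 0.07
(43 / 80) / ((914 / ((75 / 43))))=15 / 14624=0.00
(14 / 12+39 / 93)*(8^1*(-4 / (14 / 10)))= -23600 / 651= -36.25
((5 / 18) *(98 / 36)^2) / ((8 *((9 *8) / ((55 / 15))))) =132055 / 10077696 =0.01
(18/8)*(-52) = -117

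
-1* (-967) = 967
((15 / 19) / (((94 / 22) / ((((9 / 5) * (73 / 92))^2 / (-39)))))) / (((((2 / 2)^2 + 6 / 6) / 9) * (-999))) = 1582713 / 36355673120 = 0.00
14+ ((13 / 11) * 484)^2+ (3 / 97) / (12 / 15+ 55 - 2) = 8537577429 / 26093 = 327198.00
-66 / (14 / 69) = -2277 / 7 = -325.29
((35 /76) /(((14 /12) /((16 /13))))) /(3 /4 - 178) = -480 /175123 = -0.00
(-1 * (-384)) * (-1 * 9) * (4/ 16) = -864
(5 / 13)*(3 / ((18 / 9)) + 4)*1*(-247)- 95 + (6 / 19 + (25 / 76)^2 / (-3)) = -10695193 / 17328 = -617.22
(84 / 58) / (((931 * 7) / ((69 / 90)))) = 0.00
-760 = -760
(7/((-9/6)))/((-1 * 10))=7/15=0.47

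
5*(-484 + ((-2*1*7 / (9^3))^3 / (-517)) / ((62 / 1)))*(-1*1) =15026235388824400 / 6209188177203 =2420.00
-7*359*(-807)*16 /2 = 16223928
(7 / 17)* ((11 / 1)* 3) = 231 / 17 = 13.59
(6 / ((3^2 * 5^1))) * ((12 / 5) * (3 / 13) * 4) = 96 / 325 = 0.30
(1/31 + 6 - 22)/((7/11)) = -5445/217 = -25.09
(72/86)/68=9/731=0.01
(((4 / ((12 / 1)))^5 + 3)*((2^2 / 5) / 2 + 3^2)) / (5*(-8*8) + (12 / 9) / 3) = -3431 / 38826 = -0.09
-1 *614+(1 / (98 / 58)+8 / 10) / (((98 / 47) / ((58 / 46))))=-338604437 / 552230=-613.16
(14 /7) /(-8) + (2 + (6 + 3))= 43 /4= 10.75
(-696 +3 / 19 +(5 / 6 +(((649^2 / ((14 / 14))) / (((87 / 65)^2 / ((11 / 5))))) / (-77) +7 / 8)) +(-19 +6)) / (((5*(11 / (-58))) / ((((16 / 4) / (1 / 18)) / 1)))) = 119587797746 / 212135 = 563734.40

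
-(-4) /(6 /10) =20 /3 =6.67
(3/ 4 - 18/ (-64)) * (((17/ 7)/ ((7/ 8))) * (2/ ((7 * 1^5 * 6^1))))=187/ 1372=0.14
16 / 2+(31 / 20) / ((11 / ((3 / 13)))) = 22973 / 2860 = 8.03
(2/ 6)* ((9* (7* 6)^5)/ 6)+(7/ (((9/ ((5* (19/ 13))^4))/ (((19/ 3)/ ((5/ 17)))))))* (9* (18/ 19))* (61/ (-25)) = 1837956134406/ 28561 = 64351953.17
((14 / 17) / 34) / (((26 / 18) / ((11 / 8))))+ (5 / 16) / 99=0.03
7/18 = 0.39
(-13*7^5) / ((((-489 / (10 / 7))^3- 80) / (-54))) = -11798514000 / 40107127967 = -0.29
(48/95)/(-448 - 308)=-0.00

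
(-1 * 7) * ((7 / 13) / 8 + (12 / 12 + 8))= -6601 / 104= -63.47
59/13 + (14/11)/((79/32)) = 57095/11297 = 5.05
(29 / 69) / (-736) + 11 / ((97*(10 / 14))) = 3896303 / 24630240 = 0.16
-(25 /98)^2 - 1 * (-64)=614031 /9604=63.93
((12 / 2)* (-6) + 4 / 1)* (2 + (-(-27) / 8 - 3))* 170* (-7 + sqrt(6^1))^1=90440 - 12920* sqrt(6)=58792.59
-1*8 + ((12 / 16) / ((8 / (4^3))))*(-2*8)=-104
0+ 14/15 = 0.93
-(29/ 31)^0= -1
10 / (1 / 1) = 10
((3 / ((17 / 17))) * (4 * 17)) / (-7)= -204 / 7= -29.14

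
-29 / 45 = -0.64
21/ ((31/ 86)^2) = 155316/ 961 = 161.62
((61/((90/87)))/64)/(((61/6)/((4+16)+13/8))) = 5017/2560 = 1.96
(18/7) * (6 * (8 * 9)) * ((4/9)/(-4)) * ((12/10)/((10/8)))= -20736/175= -118.49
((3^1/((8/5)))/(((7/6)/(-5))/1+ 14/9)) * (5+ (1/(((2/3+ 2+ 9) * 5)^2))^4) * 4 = 118751241302490411522/4187080804443359375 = 28.36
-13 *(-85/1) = 1105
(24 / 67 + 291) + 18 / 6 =19722 / 67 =294.36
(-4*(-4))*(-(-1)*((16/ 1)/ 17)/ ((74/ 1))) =128/ 629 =0.20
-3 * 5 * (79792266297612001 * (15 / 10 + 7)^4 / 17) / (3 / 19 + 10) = -111725530231247811860205 / 3088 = -36180547354678695550.58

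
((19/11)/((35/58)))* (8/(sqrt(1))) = 8816/385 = 22.90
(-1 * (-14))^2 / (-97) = -196 / 97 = -2.02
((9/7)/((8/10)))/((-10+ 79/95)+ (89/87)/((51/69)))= -6322725/30624832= -0.21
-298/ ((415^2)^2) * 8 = -2384/ 29661450625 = -0.00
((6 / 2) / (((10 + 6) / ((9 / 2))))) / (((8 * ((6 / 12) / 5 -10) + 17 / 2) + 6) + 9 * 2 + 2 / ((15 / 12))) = -135 / 7216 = -0.02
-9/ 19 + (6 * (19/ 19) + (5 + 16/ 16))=219/ 19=11.53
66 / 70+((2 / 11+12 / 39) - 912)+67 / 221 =-910.26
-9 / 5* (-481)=4329 / 5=865.80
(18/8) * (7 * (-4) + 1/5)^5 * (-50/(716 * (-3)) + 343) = -57348640827073479/4475000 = -12815338732.31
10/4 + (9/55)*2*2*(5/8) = 32/11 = 2.91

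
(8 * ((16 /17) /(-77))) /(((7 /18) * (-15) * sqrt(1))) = 768 /45815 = 0.02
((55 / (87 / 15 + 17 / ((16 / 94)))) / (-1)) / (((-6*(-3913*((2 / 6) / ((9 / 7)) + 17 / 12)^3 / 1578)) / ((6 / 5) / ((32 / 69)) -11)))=2043871172640 / 32693134834997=0.06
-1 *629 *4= -2516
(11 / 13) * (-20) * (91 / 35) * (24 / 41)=-1056 / 41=-25.76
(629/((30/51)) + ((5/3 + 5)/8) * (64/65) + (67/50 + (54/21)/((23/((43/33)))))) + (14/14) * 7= 1862456279/1726725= 1078.61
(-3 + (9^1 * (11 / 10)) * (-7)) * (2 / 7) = -723 / 35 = -20.66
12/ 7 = 1.71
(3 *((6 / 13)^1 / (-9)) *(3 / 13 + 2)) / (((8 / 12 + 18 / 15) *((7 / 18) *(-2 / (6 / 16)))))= 11745 / 132496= 0.09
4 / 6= 0.67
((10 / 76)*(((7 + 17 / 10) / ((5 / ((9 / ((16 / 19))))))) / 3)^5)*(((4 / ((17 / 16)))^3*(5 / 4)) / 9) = 17537772457767069 / 1965200000000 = 8924.17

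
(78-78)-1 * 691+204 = -487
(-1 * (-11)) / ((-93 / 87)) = -10.29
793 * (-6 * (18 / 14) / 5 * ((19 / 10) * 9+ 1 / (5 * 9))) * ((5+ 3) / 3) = -9776104 / 175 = -55863.45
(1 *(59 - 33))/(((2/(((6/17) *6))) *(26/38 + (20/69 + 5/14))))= 8589672/415361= 20.68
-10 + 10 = 0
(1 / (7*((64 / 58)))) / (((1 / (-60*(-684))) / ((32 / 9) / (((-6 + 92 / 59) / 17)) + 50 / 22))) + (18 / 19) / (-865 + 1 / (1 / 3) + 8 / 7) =-531126770367 / 8816038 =-60245.52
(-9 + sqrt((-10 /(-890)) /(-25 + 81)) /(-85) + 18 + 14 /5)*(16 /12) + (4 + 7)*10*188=310436 /15 -sqrt(1246) /158865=20695.73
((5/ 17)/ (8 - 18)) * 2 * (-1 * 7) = 7/ 17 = 0.41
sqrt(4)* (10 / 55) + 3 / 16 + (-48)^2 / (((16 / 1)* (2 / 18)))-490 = 141953 / 176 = 806.55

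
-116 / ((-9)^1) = 116 / 9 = 12.89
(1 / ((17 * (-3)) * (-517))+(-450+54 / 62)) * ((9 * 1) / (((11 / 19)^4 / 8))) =-1148204252997840 / 3989072219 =-287837.42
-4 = -4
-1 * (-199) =199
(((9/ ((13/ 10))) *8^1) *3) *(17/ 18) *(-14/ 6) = -4760/ 13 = -366.15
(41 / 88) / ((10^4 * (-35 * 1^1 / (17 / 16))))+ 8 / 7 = 563199303 / 492800000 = 1.14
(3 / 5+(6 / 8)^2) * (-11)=-12.79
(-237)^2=56169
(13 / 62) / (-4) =-13 / 248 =-0.05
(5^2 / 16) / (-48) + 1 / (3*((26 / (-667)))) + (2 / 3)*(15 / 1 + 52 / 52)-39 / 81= 143891 / 89856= 1.60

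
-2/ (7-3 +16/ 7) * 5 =-35/ 22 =-1.59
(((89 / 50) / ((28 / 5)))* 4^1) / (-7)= -89 / 490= -0.18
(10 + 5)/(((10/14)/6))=126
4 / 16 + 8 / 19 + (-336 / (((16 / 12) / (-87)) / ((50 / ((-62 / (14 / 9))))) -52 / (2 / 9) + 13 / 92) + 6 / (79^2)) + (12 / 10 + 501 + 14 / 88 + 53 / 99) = 196145325254593559 / 388404047677770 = 505.00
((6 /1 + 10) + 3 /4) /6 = 2.79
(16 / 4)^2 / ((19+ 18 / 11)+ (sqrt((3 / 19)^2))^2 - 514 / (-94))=0.61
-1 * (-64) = 64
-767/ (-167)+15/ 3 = 1602/ 167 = 9.59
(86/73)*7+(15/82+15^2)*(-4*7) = -18846548/2993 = -6296.88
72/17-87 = -82.76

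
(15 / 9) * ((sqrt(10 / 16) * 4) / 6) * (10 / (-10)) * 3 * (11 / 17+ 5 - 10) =185 * sqrt(10) / 51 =11.47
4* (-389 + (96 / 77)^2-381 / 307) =-2829954416 / 1820203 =-1554.75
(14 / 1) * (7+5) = 168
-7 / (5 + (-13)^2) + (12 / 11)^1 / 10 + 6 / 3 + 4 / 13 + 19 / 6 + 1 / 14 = 4889629 / 870870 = 5.61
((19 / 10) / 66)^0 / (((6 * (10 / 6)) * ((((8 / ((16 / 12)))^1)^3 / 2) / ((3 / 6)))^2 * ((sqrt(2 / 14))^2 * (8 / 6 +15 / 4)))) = 7 / 2371680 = 0.00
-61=-61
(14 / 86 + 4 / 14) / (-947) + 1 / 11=283562 / 3135517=0.09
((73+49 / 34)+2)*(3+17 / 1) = 25990 / 17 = 1528.82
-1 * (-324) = 324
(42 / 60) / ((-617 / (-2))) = 0.00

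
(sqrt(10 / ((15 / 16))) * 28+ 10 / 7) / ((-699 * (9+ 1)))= -56 * sqrt(6) / 10485 - 1 / 4893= -0.01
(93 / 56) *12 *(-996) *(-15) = 2084130 / 7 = 297732.86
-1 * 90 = -90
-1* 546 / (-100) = 273 / 50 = 5.46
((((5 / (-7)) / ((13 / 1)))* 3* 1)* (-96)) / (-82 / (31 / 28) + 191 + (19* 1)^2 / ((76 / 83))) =19840 / 640913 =0.03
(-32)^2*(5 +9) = 14336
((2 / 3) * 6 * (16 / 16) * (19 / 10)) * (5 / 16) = 2.38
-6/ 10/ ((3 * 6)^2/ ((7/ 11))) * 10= -7/ 594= -0.01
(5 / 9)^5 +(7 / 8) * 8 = 416468 / 59049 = 7.05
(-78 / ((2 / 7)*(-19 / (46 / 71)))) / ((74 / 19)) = 6279 / 2627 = 2.39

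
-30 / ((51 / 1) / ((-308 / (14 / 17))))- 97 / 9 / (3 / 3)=1883 / 9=209.22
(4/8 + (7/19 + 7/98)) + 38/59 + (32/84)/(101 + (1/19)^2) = 11549119/7274169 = 1.59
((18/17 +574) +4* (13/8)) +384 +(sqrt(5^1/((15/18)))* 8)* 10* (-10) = 32829/34 - 800* sqrt(6) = -994.03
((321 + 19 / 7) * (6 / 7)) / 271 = 13596 / 13279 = 1.02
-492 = -492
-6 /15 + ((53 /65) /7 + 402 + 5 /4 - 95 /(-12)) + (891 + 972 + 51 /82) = 127292678 /55965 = 2274.51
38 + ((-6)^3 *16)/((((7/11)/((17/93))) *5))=-174194/1085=-160.55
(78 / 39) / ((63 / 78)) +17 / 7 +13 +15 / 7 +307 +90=8758 / 21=417.05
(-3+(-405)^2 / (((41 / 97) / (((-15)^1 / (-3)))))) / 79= 79552002 / 3239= 24560.67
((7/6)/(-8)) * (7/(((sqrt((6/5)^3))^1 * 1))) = -245 * sqrt(30)/1728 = -0.78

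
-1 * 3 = -3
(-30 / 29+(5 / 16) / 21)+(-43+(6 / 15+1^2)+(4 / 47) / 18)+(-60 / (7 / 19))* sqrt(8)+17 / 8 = -2280* sqrt(2) / 7-278145997 / 6869520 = -501.12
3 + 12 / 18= 11 / 3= 3.67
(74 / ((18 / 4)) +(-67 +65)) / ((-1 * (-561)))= 130 / 5049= 0.03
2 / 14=1 / 7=0.14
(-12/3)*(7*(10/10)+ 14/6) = -112/3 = -37.33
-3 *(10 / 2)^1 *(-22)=330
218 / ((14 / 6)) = 654 / 7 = 93.43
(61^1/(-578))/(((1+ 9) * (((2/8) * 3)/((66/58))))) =-671/41905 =-0.02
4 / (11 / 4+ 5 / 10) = 16 / 13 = 1.23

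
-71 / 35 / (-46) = 71 / 1610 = 0.04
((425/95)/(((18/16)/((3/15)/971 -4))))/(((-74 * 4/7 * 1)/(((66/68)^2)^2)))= 17911755477/53658842704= 0.33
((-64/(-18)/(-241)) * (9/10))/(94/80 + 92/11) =-1408/1011477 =-0.00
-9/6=-3/2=-1.50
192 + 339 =531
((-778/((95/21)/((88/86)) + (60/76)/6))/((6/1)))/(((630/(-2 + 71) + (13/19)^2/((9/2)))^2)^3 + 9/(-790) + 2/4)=-194500363903715839861612490797012788/4234678363299989207291133760170210277345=-0.00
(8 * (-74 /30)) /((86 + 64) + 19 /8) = -2368 /18285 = -0.13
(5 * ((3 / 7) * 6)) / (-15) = -6 / 7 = -0.86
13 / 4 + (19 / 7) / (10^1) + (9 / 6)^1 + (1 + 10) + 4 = 2803 / 140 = 20.02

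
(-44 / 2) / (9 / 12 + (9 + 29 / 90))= -3960 / 1813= -2.18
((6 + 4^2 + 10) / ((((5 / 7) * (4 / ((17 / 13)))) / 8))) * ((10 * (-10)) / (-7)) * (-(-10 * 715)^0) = -21760 / 13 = -1673.85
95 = 95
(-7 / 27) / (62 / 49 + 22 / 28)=-686 / 5427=-0.13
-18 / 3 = -6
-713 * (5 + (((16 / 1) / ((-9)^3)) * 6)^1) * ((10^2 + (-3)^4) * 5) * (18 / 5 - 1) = -1984706087 / 243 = -8167514.76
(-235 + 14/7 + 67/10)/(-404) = 2263/4040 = 0.56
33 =33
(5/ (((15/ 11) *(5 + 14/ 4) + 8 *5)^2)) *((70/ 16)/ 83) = 847/ 8553814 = 0.00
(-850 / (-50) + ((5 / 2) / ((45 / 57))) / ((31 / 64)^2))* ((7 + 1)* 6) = 1406768 / 961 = 1463.86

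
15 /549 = 5 /183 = 0.03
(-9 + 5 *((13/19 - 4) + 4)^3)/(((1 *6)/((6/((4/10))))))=-18.50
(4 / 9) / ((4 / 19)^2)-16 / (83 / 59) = -4021 / 2988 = -1.35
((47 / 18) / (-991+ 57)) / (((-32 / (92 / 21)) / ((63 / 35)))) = 1081 / 1569120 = 0.00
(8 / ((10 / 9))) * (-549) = -3952.80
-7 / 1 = -7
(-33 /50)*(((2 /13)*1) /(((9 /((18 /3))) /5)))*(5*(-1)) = 22 /13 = 1.69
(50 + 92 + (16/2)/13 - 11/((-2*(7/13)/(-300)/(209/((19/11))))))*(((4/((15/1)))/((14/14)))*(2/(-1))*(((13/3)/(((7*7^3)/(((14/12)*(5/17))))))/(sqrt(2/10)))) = 44970496*sqrt(5)/367353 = 273.73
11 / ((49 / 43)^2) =20339 / 2401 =8.47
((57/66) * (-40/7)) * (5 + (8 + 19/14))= -38190/539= -70.85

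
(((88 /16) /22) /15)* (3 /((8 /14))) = 0.09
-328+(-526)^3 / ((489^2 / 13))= -8239.94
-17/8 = -2.12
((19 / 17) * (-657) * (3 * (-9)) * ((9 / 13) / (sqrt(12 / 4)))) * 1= 1011123 * sqrt(3) / 221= 7924.51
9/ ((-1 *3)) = -3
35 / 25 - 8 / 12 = 11 / 15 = 0.73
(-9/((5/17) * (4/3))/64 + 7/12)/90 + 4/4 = 346463/345600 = 1.00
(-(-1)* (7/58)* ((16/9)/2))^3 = 21952/17779581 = 0.00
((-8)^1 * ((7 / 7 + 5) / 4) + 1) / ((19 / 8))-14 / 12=-661 / 114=-5.80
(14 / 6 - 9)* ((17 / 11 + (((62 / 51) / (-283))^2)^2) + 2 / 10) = -16663171759819288384 / 1431991322830104993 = -11.64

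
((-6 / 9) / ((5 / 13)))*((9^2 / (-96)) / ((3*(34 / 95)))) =741 / 544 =1.36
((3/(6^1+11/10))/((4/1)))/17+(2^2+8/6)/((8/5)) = 24185/7242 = 3.34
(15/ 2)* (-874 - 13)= -13305/ 2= -6652.50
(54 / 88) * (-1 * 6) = -81 / 22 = -3.68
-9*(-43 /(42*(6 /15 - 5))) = -645 /322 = -2.00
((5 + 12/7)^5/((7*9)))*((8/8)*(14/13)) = 458690014/1966419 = 233.26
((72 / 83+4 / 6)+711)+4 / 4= 177670 / 249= 713.53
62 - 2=60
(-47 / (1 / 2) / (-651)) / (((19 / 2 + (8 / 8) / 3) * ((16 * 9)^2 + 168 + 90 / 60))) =376 / 535306233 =0.00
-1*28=-28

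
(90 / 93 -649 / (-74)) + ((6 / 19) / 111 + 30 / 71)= 31451695 / 3094606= 10.16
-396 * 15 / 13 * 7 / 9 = -4620 / 13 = -355.38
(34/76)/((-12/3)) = -17/152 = -0.11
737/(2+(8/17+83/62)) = 70618/365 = 193.47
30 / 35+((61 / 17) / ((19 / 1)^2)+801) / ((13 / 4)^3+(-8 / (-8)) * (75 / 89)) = 29054194226 / 1229443621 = 23.63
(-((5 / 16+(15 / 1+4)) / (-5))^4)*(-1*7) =63816349527 / 40960000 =1558.02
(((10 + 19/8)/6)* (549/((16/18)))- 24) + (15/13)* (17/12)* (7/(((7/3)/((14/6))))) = 2098793/1664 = 1261.29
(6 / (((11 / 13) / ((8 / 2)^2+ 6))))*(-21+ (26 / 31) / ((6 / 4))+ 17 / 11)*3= -3015480 / 341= -8843.05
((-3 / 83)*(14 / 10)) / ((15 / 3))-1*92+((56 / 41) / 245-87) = -106601682 / 595525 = -179.00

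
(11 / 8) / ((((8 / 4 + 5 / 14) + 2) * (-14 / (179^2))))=-352451 / 488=-722.24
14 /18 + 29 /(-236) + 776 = 1649615 /2124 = 776.65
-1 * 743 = -743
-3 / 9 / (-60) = 1 / 180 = 0.01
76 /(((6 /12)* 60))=38 /15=2.53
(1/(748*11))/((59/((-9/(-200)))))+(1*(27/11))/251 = 238315059/24369690400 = 0.01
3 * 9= 27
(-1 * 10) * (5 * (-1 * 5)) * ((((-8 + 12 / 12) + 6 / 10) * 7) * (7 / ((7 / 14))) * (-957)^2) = -143605123200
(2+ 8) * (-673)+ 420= -6310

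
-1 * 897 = -897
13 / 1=13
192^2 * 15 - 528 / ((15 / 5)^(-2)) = 548208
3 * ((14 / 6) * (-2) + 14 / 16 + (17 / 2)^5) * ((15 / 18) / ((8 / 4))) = 21296035 / 384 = 55458.42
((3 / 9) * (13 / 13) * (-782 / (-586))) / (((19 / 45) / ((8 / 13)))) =46920 / 72371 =0.65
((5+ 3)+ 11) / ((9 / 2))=38 / 9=4.22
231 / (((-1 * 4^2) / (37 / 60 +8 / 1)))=-39809 / 320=-124.40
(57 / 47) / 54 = 0.02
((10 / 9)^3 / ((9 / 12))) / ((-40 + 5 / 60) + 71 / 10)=-80000 / 1435401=-0.06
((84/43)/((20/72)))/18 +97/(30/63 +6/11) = 4837329/50740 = 95.34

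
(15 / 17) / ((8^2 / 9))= 135 / 1088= 0.12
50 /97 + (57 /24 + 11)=10779 /776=13.89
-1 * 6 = -6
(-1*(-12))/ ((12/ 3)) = 3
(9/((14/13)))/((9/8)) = 52/7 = 7.43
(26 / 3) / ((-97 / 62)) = -1612 / 291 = -5.54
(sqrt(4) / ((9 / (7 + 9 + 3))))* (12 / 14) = 3.62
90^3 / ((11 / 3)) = 2187000 / 11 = 198818.18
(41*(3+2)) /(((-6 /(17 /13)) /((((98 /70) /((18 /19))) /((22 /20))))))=-463505 /7722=-60.02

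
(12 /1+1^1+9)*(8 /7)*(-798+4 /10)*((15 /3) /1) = -701888 /7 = -100269.71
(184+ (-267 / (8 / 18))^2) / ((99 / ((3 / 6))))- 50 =5618953 / 3168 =1773.66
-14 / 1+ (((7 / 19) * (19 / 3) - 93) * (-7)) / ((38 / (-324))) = -103082 / 19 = -5425.37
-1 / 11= -0.09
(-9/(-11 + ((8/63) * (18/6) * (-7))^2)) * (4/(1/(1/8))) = 81/70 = 1.16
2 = 2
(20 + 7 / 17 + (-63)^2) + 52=68704 / 17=4041.41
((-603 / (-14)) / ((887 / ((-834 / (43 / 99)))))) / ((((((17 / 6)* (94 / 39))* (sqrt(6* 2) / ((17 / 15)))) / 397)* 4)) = -443.34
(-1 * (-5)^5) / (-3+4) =3125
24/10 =12/5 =2.40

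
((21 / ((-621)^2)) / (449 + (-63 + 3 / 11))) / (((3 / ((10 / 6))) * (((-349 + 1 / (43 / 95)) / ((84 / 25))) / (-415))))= 274813 / 872665476336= 0.00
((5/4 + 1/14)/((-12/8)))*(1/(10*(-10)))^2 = -37/420000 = -0.00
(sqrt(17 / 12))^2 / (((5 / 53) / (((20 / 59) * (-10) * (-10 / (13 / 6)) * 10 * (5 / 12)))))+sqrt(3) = sqrt(3)+2252500 / 2301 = 980.65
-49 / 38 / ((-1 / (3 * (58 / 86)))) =4263 / 1634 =2.61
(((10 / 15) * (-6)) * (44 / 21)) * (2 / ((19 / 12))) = -10.59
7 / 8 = 0.88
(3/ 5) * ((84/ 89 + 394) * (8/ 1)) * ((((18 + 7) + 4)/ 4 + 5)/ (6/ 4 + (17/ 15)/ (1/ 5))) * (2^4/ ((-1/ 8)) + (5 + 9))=-1413704880/ 3827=-369402.90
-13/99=-0.13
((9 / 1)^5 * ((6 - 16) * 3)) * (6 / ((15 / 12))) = -8503056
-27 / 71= -0.38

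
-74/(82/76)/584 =-703/5986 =-0.12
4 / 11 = 0.36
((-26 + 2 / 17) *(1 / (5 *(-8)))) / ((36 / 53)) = 583 / 612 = 0.95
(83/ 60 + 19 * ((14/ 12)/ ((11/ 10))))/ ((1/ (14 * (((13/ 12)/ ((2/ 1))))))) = 1293383/ 7920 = 163.31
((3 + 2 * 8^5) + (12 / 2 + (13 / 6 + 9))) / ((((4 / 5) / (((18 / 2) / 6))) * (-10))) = -393337 / 32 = -12291.78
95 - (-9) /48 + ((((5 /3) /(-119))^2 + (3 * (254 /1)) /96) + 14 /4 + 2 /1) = 110753381 /1019592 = 108.63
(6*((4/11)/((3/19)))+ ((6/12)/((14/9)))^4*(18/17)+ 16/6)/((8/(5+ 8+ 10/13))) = 509097115019/17930744832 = 28.39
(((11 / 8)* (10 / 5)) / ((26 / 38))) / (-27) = -0.15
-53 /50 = -1.06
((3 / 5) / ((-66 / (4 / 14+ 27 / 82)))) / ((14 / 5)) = -353 / 176792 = -0.00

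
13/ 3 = 4.33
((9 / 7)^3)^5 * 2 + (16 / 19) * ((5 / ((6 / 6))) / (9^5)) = 461991667249084089878 / 5326436432411859933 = 86.74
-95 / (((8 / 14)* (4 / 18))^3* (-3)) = 7918155 / 512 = 15465.15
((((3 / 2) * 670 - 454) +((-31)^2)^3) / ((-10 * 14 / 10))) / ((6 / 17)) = -179613951.71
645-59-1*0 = 586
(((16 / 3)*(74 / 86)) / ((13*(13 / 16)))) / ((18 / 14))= 66304 / 196209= 0.34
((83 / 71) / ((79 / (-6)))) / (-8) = 249 / 22436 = 0.01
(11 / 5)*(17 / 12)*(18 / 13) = 561 / 130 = 4.32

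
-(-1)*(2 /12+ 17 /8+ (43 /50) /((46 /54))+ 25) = 390557 /13800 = 28.30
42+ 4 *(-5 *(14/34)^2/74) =448616/10693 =41.95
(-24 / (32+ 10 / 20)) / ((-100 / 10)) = 24 / 325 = 0.07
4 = 4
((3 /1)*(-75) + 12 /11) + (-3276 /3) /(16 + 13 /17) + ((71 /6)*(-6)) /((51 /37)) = -18149918 /53295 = -340.56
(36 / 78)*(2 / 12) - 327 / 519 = -1244 / 2249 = -0.55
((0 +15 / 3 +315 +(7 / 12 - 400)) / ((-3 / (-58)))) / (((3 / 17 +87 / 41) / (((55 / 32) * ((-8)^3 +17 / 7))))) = 1259703165655 / 2153088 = 585068.13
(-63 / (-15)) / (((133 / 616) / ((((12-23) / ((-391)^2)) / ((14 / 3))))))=-4356 / 14523695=-0.00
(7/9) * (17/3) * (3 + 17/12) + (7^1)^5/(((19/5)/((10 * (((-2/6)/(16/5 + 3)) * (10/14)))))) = -320420177/190836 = -1679.03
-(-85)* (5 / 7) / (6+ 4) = 85 / 14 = 6.07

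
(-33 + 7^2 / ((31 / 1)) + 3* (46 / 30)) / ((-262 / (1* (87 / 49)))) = 361659 / 1989890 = 0.18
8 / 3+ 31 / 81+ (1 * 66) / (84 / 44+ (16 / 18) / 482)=138811685 / 3693033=37.59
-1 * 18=-18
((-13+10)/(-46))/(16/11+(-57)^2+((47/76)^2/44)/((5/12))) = 0.00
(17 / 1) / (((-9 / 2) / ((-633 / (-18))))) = -3587 / 27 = -132.85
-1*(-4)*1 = 4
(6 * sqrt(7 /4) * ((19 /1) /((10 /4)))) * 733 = 83562 * sqrt(7) /5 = 44216.85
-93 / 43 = -2.16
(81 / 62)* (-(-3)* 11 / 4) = 2673 / 248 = 10.78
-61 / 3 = -20.33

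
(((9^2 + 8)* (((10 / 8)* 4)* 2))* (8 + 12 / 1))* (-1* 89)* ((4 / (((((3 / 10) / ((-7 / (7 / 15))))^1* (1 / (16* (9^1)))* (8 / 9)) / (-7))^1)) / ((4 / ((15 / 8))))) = -168420262500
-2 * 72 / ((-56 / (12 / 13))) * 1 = 216 / 91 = 2.37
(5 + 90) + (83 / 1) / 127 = 12148 / 127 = 95.65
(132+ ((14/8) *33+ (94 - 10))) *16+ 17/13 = 56957/13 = 4381.31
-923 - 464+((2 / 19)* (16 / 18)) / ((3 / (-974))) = -727115 / 513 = -1417.38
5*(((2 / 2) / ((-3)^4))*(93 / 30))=31 / 162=0.19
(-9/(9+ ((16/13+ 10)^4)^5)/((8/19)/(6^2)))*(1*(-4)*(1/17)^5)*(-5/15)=-19499092833027700224209826/27498038936606403692153201229894150101415201967145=-0.00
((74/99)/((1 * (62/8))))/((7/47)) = 0.65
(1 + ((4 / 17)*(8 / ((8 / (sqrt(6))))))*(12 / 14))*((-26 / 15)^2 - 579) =-129599 / 225 - 1036792*sqrt(6) / 8925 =-860.55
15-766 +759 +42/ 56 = 8.75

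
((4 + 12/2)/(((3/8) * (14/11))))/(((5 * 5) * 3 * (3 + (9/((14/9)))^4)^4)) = 27379984818174951424/156177155168182941057879675998445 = 0.00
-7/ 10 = -0.70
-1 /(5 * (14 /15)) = -3 /14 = -0.21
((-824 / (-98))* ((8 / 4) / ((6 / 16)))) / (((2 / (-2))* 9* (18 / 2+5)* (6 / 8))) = -13184 / 27783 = -0.47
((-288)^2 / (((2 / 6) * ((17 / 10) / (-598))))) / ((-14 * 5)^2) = -17863.33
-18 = -18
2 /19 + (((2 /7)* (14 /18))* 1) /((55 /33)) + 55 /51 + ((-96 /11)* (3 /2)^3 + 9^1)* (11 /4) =-354867 /6460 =-54.93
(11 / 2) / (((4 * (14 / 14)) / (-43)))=-473 / 8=-59.12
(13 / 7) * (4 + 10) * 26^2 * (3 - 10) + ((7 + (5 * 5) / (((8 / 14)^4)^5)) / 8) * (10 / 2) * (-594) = -2962840416180570415973 / 4398046511104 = -673671915.18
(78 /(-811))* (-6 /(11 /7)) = 3276 /8921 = 0.37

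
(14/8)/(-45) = -7/180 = -0.04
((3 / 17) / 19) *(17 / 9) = 0.02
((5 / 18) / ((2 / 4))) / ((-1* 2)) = -5 / 18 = -0.28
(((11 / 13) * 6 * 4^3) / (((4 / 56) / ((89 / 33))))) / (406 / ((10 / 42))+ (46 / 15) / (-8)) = 9569280 / 1329757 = 7.20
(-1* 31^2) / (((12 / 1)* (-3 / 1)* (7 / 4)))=961 / 63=15.25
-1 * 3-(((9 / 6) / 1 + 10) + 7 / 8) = -123 / 8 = -15.38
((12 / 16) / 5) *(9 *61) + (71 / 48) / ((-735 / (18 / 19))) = 3066643 / 37240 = 82.35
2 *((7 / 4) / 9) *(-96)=-112 / 3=-37.33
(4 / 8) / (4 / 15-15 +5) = -15 / 292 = -0.05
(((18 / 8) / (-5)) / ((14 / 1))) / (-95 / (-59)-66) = 531 / 1063720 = 0.00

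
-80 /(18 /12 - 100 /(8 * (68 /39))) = 10880 /771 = 14.11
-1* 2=-2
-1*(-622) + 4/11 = 6846/11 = 622.36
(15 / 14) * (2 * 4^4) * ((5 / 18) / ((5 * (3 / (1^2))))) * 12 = 2560 / 21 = 121.90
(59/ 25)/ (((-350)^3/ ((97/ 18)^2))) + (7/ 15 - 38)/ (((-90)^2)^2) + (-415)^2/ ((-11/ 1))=-14534216296077414913/ 928299487500000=-15656.82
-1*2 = -2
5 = 5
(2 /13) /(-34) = -1 /221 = -0.00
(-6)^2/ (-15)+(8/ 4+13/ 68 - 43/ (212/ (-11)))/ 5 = -2731/ 1802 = -1.52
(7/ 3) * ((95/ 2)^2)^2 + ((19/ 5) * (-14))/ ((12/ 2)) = 2850769747/ 240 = 11878207.28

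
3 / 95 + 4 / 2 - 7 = -472 / 95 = -4.97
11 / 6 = 1.83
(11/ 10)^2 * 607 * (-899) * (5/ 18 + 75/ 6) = -1518663619/ 180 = -8437020.11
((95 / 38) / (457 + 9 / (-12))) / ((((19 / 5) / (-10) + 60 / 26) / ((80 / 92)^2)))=104000 / 48387101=0.00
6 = 6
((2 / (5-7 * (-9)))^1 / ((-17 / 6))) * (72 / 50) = -108 / 7225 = -0.01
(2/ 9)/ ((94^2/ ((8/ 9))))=4/ 178929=0.00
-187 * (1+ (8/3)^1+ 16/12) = -935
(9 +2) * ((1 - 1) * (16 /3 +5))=0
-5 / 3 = -1.67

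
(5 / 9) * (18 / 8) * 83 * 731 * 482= 73110965 / 2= 36555482.50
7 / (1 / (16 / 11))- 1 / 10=1109 / 110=10.08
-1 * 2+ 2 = 0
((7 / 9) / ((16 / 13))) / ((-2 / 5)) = -1.58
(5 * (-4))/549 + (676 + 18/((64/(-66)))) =5774611/8784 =657.40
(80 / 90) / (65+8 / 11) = 0.01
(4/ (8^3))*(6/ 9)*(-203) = -203/ 192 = -1.06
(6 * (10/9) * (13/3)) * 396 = 11440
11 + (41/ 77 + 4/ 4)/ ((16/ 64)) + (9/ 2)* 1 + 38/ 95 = 16963/ 770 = 22.03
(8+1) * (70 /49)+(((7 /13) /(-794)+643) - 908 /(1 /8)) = -477464803 /72254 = -6608.14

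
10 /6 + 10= 35 /3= 11.67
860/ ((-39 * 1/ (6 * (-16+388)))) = -639840/ 13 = -49218.46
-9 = -9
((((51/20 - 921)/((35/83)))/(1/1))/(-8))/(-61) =-1524627/341600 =-4.46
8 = 8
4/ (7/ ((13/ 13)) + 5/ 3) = 6/ 13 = 0.46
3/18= 1/6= 0.17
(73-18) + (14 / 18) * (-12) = 137 / 3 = 45.67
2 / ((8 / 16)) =4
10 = 10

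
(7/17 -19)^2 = 99856/289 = 345.52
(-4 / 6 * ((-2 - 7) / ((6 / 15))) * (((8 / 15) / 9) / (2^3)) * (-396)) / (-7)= 44 / 7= 6.29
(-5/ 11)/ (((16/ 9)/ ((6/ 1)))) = -135/ 88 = -1.53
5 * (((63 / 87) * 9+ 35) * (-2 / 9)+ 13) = 4925 / 261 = 18.87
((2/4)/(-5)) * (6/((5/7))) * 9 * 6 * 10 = -2268/5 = -453.60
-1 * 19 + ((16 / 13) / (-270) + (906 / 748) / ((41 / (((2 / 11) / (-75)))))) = -14064512806 / 740057175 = -19.00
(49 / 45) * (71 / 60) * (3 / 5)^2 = 3479 / 7500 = 0.46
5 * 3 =15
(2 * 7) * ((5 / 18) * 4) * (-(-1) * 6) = 280 / 3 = 93.33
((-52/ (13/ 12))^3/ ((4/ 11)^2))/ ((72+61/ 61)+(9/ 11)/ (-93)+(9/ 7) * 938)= -653.92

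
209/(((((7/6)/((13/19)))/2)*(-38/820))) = -703560/133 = -5289.92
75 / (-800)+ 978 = 31293 / 32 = 977.91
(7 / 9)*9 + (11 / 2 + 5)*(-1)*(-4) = 49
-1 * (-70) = 70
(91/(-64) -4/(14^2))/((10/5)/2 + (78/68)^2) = -1307147/2098768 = -0.62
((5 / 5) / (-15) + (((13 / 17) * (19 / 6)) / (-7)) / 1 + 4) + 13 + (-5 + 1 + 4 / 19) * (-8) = 46.90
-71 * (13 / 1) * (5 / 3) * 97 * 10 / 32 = -2238275 / 48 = -46630.73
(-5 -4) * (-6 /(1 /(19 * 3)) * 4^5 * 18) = 56733696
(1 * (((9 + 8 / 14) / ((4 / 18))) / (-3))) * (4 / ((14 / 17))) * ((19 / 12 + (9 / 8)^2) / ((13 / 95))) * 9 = -532693215 / 40768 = -13066.45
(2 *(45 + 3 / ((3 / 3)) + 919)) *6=11604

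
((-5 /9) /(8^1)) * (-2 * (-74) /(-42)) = 185 /756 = 0.24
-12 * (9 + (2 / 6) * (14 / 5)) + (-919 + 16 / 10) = -5183 / 5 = -1036.60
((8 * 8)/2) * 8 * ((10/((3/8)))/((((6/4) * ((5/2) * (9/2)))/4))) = 1618.17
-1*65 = -65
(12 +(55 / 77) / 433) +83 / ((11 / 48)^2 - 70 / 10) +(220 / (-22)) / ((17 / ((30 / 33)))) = -4353844111 / 9072719579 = -0.48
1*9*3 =27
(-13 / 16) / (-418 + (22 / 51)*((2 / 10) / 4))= 3315 / 1705352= 0.00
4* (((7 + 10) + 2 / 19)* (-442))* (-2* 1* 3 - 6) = 6895200 / 19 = 362905.26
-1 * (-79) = 79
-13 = -13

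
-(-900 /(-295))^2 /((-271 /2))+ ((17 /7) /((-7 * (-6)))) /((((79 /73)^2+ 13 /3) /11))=136264197143 /739587184000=0.18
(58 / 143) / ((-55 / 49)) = -2842 / 7865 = -0.36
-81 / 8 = -10.12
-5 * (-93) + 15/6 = 935/2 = 467.50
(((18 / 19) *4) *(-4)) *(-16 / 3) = 1536 / 19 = 80.84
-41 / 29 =-1.41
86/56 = 43/28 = 1.54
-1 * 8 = -8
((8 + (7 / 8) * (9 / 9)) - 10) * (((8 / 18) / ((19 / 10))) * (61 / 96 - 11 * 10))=52495 / 1824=28.78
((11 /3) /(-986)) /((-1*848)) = 11 /2508384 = 0.00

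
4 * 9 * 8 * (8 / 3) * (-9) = -6912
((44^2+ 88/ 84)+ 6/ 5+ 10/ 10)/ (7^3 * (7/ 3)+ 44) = 203621/ 88655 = 2.30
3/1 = 3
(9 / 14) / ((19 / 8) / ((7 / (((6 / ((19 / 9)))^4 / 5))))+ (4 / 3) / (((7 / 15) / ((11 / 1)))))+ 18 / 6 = 51955347 / 17215564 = 3.02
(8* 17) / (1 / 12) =1632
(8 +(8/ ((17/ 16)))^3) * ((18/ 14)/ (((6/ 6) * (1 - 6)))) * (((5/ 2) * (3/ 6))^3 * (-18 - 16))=8583975/ 1156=7425.58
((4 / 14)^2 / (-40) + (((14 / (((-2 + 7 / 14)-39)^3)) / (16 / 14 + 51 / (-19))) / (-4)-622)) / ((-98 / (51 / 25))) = 112895270440621 / 8719263913500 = 12.95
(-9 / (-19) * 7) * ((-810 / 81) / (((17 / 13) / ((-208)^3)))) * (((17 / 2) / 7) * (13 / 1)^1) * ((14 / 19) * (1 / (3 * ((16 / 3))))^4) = 116957295 / 2888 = 40497.68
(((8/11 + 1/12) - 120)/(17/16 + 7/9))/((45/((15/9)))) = -62932/26235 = -2.40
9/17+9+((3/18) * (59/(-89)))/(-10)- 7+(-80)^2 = 581222623/90780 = 6402.54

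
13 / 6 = 2.17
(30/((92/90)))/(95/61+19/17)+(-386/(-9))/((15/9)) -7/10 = 17228638/478515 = 36.00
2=2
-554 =-554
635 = 635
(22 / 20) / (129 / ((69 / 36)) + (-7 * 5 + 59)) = 253 / 21000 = 0.01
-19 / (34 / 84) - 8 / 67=-53602 / 1139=-47.06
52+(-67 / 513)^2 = 13689277 / 263169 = 52.02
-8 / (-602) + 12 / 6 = 606 / 301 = 2.01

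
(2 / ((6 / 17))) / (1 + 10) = 17 / 33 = 0.52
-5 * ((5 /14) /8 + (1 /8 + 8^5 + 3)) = -18351855 /112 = -163855.85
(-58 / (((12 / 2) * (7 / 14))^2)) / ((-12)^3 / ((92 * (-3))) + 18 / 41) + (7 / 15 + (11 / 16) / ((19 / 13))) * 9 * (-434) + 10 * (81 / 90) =-78913482293 / 21607560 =-3652.12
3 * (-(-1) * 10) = 30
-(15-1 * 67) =52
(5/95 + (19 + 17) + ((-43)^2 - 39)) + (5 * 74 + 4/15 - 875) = 382276/285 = 1341.32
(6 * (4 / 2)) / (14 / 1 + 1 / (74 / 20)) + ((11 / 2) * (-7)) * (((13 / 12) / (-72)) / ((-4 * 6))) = 0.82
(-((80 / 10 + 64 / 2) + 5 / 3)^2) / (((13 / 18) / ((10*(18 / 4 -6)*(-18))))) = -8437500 / 13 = -649038.46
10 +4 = 14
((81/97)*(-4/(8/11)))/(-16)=0.29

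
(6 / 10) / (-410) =-3 / 2050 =-0.00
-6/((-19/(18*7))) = 756/19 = 39.79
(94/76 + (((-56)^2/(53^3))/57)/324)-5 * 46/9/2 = -11.54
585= 585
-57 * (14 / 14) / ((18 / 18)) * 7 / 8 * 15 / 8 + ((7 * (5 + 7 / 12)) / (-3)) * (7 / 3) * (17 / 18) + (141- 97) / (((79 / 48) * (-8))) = -154272325 / 1228608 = -125.57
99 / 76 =1.30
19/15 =1.27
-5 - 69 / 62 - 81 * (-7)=34775 / 62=560.89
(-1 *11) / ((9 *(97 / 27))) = -33 / 97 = -0.34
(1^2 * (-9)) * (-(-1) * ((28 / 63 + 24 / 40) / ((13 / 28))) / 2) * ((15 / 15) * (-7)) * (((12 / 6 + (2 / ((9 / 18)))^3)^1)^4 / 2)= 43698817008 / 65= 672289492.43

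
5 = 5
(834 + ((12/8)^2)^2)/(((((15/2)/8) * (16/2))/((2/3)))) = 895/12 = 74.58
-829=-829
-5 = -5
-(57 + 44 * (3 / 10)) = -351 / 5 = -70.20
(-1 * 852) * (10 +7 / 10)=-45582 / 5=-9116.40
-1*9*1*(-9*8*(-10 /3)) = -2160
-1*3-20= -23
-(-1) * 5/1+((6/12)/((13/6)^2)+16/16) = 1032/169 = 6.11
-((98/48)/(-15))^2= -2401/129600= -0.02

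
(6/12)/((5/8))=4/5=0.80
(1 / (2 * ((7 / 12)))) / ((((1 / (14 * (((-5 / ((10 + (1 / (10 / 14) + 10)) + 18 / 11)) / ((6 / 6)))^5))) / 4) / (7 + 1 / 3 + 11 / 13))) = -0.19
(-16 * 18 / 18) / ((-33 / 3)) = 16 / 11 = 1.45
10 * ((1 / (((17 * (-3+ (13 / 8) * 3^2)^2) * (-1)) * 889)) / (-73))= 0.00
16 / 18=8 / 9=0.89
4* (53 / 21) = 212 / 21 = 10.10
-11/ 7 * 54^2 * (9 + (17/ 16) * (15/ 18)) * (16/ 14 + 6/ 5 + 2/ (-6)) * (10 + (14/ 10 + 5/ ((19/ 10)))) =-237824461017/ 186200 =-1277252.74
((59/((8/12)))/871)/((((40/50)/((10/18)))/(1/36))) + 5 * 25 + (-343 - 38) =-192649789/752544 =-256.00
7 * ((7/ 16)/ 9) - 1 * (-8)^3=73777/ 144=512.34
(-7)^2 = 49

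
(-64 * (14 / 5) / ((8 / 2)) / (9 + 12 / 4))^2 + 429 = 99661 / 225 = 442.94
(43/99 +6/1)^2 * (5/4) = 2028845/39204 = 51.75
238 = 238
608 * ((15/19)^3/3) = 36000/361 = 99.72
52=52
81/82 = 0.99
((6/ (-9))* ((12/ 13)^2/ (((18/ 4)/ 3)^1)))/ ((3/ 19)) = -2.40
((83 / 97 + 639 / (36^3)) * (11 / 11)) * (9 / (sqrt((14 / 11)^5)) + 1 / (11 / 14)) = 5.39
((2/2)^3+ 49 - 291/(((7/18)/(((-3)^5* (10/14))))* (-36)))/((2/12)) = -1045995/49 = -21346.84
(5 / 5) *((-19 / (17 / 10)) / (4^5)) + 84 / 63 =34531 / 26112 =1.32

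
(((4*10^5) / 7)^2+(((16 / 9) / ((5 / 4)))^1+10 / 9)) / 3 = 2400000001862 / 2205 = 1088435374.99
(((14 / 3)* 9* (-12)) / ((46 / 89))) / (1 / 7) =-156996 / 23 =-6825.91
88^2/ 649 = 704/ 59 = 11.93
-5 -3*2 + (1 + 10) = 0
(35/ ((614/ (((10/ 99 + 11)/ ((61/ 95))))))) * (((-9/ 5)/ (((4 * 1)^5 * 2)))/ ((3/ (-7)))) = 5115845/ 2531291136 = 0.00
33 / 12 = 11 / 4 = 2.75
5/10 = 1/2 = 0.50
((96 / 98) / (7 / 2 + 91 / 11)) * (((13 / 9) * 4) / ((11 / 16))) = 0.70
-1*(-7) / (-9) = -7 / 9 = -0.78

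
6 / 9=2 / 3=0.67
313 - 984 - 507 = -1178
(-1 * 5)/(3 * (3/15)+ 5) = -25/28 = -0.89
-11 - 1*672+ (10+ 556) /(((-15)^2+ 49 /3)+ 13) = -519431 /763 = -680.77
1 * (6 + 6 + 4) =16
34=34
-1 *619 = -619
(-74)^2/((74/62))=4588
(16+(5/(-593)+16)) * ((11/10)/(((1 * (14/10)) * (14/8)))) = 417362/29057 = 14.36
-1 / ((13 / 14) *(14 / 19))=-19 / 13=-1.46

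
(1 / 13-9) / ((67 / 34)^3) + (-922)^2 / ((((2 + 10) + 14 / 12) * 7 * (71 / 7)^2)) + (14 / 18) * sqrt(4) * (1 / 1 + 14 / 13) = 142812799125130 / 1557082232641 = 91.72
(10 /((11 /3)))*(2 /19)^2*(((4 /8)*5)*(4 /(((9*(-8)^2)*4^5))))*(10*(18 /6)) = 125 /8132608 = 0.00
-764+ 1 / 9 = -6875 / 9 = -763.89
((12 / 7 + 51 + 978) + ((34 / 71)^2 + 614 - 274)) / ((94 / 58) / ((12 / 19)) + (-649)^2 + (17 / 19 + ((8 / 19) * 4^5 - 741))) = 319865332044 / 98202140812853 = 0.00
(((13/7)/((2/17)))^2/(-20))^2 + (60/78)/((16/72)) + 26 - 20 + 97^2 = 1912472778653/199763200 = 9573.70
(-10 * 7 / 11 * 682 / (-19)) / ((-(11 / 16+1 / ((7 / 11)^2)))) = -680512 / 9405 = -72.36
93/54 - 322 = -5765/18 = -320.28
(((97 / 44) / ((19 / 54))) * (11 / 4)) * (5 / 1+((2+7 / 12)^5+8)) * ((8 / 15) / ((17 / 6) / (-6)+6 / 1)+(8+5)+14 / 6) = 71178143716171 / 2090741760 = 34044.45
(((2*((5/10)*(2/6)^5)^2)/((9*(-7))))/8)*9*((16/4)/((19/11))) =-11/31414068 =-0.00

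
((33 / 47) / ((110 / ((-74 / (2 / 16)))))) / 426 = -148 / 16685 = -0.01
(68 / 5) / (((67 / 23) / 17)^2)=10395908 / 22445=463.17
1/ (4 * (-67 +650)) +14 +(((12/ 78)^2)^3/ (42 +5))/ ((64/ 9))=7406752911915/ 529037573636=14.00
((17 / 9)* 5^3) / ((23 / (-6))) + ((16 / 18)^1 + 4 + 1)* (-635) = -786815 / 207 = -3801.04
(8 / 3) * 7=18.67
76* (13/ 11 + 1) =1824/ 11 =165.82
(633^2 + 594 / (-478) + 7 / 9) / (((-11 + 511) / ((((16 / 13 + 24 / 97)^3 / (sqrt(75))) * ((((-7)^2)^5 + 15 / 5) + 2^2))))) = 394189879706731356356813824 * sqrt(3) / 8086990671995625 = 84426571907.13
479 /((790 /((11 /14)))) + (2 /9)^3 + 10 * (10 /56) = 18327331 /8062740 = 2.27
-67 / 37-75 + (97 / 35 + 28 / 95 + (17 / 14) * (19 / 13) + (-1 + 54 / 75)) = -33014601 / 456950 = -72.25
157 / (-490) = -157 / 490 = -0.32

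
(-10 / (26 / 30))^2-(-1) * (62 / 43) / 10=4842739 / 36335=133.28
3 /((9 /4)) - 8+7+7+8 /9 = 74 /9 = 8.22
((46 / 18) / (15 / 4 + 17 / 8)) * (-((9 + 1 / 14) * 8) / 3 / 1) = -93472 / 8883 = -10.52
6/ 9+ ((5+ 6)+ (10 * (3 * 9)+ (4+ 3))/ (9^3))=8782/ 729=12.05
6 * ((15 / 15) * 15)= 90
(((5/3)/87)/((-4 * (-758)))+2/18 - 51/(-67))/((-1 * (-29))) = 15416821/512532312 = 0.03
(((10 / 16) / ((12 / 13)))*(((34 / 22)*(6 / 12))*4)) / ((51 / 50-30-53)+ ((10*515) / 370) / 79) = -80747875 / 3156285528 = -0.03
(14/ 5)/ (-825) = -0.00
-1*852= -852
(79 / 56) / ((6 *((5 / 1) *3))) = 79 / 5040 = 0.02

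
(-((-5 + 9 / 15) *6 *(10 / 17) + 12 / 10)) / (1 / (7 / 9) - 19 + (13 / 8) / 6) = -409248 / 498185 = -0.82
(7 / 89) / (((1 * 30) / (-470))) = -329 / 267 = -1.23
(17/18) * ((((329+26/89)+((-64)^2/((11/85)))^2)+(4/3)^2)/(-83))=-1650590451204859/144799974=-11399107.37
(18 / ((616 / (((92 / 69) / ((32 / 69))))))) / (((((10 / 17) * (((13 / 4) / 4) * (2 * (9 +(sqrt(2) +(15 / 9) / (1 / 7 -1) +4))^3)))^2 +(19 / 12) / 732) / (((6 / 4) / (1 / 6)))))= 11169817550612363721910116275891424 / 17866903367937430883891578127299770403877 -731085560329241650339510728336000 * sqrt(2) / 2552414766848204411984511161042824343411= 0.00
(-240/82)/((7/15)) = -1800/287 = -6.27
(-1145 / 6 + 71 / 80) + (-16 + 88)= -28307 / 240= -117.95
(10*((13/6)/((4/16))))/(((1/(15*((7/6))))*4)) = 2275/6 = 379.17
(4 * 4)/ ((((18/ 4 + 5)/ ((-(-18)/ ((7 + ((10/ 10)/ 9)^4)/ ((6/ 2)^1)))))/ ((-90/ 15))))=-8503056/ 109079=-77.95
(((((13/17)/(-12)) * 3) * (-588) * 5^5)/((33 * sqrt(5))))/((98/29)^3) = 123.36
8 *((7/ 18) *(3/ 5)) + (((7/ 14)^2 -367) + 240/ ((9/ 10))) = -5893/ 60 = -98.22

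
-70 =-70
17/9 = 1.89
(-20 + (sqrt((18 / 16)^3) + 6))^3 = -2100.48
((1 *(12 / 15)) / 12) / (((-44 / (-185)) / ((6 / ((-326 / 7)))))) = -259 / 7172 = -0.04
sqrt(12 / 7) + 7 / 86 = 7 / 86 + 2 * sqrt(21) / 7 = 1.39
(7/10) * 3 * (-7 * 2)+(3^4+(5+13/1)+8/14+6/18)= 7403/105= 70.50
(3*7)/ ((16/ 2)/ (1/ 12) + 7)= 21/ 103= 0.20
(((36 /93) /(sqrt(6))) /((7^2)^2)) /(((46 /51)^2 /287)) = 106641 * sqrt(6) /11249714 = 0.02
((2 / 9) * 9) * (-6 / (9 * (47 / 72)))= -96 / 47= -2.04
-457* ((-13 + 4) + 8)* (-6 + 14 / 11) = -23764 / 11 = -2160.36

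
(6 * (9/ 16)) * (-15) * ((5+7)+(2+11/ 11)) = -6075/ 8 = -759.38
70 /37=1.89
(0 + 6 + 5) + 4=15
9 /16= 0.56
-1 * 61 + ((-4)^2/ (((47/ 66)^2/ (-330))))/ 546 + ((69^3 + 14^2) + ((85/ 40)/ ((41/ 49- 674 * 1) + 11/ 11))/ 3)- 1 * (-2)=328626.93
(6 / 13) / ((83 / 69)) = 0.38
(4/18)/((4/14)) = 7/9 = 0.78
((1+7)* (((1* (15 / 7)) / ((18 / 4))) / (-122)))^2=1600 / 1640961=0.00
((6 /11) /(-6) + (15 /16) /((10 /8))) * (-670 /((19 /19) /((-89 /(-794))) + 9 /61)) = -10548547 /216634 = -48.69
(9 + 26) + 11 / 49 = 1726 / 49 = 35.22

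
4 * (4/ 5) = 16/ 5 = 3.20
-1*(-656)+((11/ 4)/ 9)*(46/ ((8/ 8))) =12061/ 18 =670.06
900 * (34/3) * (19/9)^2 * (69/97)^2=23002.61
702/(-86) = -351/43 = -8.16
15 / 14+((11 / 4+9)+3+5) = 583 / 28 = 20.82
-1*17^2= -289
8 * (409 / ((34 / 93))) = 152148 / 17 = 8949.88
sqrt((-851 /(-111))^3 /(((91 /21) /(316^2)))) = 7268 *sqrt(299) /39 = 3222.45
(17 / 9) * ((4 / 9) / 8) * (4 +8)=34 / 27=1.26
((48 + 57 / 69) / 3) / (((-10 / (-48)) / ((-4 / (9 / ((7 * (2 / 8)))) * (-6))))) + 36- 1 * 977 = -198869 / 345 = -576.43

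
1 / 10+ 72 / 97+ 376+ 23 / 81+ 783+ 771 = 151728587 / 78570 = 1931.13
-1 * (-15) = 15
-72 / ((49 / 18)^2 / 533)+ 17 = -12393007 / 2401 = -5161.60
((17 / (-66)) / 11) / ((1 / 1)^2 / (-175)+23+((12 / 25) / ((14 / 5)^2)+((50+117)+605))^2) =-0.00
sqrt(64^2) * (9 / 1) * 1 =576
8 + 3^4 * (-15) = -1207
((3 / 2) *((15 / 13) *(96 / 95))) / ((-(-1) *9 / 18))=864 / 247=3.50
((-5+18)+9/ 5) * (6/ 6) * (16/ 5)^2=18944/ 125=151.55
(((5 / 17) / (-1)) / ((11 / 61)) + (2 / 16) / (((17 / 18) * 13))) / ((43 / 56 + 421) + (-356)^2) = -220654 / 17310749885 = -0.00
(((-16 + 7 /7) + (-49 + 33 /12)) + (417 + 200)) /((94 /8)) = 2223 /47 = 47.30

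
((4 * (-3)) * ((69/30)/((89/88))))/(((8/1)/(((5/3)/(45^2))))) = -506/180225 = -0.00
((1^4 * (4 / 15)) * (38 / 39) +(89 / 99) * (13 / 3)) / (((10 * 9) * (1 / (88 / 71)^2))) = 28237792 / 398112975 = 0.07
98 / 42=2.33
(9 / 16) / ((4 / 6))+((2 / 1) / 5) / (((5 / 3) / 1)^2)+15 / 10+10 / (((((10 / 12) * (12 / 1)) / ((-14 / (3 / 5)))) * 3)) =-190441 / 36000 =-5.29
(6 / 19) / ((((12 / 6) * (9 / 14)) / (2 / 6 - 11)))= -448 / 171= -2.62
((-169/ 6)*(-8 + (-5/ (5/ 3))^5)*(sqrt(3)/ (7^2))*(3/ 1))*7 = 42419*sqrt(3)/ 14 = 5247.99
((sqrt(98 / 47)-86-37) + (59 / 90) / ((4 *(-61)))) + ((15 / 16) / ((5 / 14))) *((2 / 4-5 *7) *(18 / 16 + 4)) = -206295929 / 351360 + 7 *sqrt(94) / 47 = -585.69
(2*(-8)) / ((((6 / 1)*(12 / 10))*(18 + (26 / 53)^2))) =-28090 / 230571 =-0.12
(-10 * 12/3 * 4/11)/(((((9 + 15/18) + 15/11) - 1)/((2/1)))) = -1920/673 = -2.85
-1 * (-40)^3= 64000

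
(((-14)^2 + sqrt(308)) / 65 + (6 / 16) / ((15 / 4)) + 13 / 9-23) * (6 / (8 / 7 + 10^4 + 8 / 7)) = -30205 / 2730624 + 21 * sqrt(77) / 1137760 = -0.01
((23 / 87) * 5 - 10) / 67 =-755 / 5829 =-0.13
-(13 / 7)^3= -2197 / 343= -6.41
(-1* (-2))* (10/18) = 10/9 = 1.11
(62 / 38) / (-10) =-31 / 190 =-0.16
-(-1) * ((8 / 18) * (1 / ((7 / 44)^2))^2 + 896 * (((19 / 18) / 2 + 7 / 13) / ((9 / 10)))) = 1755.30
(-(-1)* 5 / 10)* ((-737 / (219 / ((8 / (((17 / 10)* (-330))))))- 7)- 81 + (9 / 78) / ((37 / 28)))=-43.93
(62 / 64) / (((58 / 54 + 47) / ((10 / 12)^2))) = 2325 / 166144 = 0.01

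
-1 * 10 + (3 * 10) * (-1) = -40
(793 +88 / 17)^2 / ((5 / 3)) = 552353283 / 1445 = 382251.41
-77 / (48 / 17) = -1309 / 48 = -27.27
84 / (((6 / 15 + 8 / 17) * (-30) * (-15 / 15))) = 3.22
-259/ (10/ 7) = -1813/ 10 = -181.30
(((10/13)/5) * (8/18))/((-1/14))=-112/117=-0.96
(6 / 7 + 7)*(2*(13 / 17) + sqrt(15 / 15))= 2365 / 119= 19.87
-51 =-51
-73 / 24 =-3.04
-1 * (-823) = 823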